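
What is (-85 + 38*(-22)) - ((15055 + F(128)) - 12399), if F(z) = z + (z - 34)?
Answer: -3799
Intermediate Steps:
F(z) = -34 + 2*z (F(z) = z + (-34 + z) = -34 + 2*z)
(-85 + 38*(-22)) - ((15055 + F(128)) - 12399) = (-85 + 38*(-22)) - ((15055 + (-34 + 2*128)) - 12399) = (-85 - 836) - ((15055 + (-34 + 256)) - 12399) = -921 - ((15055 + 222) - 12399) = -921 - (15277 - 12399) = -921 - 1*2878 = -921 - 2878 = -3799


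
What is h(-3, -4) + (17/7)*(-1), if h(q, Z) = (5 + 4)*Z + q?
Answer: -290/7 ≈ -41.429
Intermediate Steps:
h(q, Z) = q + 9*Z (h(q, Z) = 9*Z + q = q + 9*Z)
h(-3, -4) + (17/7)*(-1) = (-3 + 9*(-4)) + (17/7)*(-1) = (-3 - 36) + (17*(⅐))*(-1) = -39 + (17/7)*(-1) = -39 - 17/7 = -290/7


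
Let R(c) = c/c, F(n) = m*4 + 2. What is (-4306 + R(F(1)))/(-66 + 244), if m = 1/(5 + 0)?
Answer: -4305/178 ≈ -24.185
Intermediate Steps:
m = ⅕ (m = 1/5 = ⅕ ≈ 0.20000)
F(n) = 14/5 (F(n) = (⅕)*4 + 2 = ⅘ + 2 = 14/5)
R(c) = 1
(-4306 + R(F(1)))/(-66 + 244) = (-4306 + 1)/(-66 + 244) = -4305/178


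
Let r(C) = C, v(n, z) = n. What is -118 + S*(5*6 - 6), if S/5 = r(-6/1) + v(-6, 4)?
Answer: -1558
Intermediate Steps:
S = -60 (S = 5*(-6/1 - 6) = 5*(-6*1 - 6) = 5*(-6 - 6) = 5*(-12) = -60)
-118 + S*(5*6 - 6) = -118 - 60*(5*6 - 6) = -118 - 60*(30 - 6) = -118 - 60*24 = -118 - 1440 = -1558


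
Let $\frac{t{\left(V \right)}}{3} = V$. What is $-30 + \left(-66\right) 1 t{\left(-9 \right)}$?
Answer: $1752$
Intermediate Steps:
$t{\left(V \right)} = 3 V$
$-30 + \left(-66\right) 1 t{\left(-9 \right)} = -30 + \left(-66\right) 1 \cdot 3 \left(-9\right) = -30 - -1782 = -30 + 1782 = 1752$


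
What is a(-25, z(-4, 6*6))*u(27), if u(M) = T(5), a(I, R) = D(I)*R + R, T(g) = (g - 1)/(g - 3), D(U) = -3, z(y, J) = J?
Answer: -144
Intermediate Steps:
T(g) = (-1 + g)/(-3 + g)
a(I, R) = -2*R (a(I, R) = -3*R + R = -2*R)
u(M) = 2 (u(M) = (-1 + 5)/(-3 + 5) = 4/2 = (½)*4 = 2)
a(-25, z(-4, 6*6))*u(27) = -12*6*2 = -2*36*2 = -72*2 = -144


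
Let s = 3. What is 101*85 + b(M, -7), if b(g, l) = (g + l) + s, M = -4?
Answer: 8577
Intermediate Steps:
b(g, l) = 3 + g + l (b(g, l) = (g + l) + 3 = 3 + g + l)
101*85 + b(M, -7) = 101*85 + (3 - 4 - 7) = 8585 - 8 = 8577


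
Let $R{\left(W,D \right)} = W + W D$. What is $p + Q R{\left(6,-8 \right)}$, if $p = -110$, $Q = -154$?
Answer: $6358$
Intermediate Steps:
$R{\left(W,D \right)} = W + D W$
$p + Q R{\left(6,-8 \right)} = -110 - 154 \cdot 6 \left(1 - 8\right) = -110 - 154 \cdot 6 \left(-7\right) = -110 - -6468 = -110 + 6468 = 6358$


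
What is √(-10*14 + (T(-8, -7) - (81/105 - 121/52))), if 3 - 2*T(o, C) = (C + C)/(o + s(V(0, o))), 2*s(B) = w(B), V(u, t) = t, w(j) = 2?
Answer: I*√114231845/910 ≈ 11.745*I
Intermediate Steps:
s(B) = 1 (s(B) = (½)*2 = 1)
T(o, C) = 3/2 - C/(1 + o) (T(o, C) = 3/2 - (C + C)/(2*(o + 1)) = 3/2 - 2*C/(2*(1 + o)) = 3/2 - C/(1 + o))
√(-10*14 + (T(-8, -7) - (81/105 - 121/52))) = √(-10*14 + ((3 - 2*(-7) + 3*(-8))/(2*(1 - 8)) - (81/105 - 121/52))) = √(-140 + ((½)*(3 + 14 - 24)/(-7) - (81*(1/105) - 121*1/52))) = √(-140 + ((½)*(-⅐)*(-7) - (27/35 - 121/52))) = √(-140 + (½ - 1*(-2831/1820))) = √(-140 + (½ + 2831/1820)) = √(-140 + 3741/1820) = √(-251059/1820) = I*√114231845/910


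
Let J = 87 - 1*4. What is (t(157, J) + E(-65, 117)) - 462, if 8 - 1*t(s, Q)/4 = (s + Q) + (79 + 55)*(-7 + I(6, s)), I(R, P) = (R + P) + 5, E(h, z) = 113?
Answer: -87573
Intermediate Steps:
J = 83 (J = 87 - 4 = 83)
I(R, P) = 5 + P + R (I(R, P) = (P + R) + 5 = 5 + P + R)
t(s, Q) = -2112 - 540*s - 4*Q (t(s, Q) = 32 - 4*((s + Q) + (79 + 55)*(-7 + (5 + s + 6))) = 32 - 4*((Q + s) + 134*(-7 + (11 + s))) = 32 - 4*((Q + s) + 134*(4 + s)) = 32 - 4*((Q + s) + (536 + 134*s)) = 32 - 4*(536 + Q + 135*s) = 32 + (-2144 - 540*s - 4*Q) = -2112 - 540*s - 4*Q)
(t(157, J) + E(-65, 117)) - 462 = ((-2112 - 540*157 - 4*83) + 113) - 462 = ((-2112 - 84780 - 332) + 113) - 462 = (-87224 + 113) - 462 = -87111 - 462 = -87573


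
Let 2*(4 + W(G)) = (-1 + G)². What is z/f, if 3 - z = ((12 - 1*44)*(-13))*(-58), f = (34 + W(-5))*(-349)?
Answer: -24131/16752 ≈ -1.4405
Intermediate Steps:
W(G) = -4 + (-1 + G)²/2
f = -16752 (f = (34 + (-4 + (-1 - 5)²/2))*(-349) = (34 + (-4 + (½)*(-6)²))*(-349) = (34 + (-4 + (½)*36))*(-349) = (34 + (-4 + 18))*(-349) = (34 + 14)*(-349) = 48*(-349) = -16752)
z = 24131 (z = 3 - (12 - 1*44)*(-13)*(-58) = 3 - (12 - 44)*(-13)*(-58) = 3 - (-32*(-13))*(-58) = 3 - 416*(-58) = 3 - 1*(-24128) = 3 + 24128 = 24131)
z/f = 24131/(-16752) = 24131*(-1/16752) = -24131/16752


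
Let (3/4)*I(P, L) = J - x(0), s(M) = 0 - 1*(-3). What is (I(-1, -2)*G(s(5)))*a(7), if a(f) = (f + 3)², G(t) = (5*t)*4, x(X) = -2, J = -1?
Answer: 8000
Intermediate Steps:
s(M) = 3 (s(M) = 0 + 3 = 3)
I(P, L) = 4/3 (I(P, L) = 4*(-1 - 1*(-2))/3 = 4*(-1 + 2)/3 = (4/3)*1 = 4/3)
G(t) = 20*t
a(f) = (3 + f)²
(I(-1, -2)*G(s(5)))*a(7) = (4*(20*3)/3)*(3 + 7)² = ((4/3)*60)*10² = 80*100 = 8000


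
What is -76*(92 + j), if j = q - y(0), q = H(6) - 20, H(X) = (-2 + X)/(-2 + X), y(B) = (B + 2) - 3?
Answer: -5624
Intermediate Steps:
y(B) = -1 + B (y(B) = (2 + B) - 3 = -1 + B)
H(X) = 1
q = -19 (q = 1 - 20 = -19)
j = -18 (j = -19 - (-1 + 0) = -19 - 1*(-1) = -19 + 1 = -18)
-76*(92 + j) = -76*(92 - 18) = -76*74 = -5624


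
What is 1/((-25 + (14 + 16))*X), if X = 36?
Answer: 1/180 ≈ 0.0055556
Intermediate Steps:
1/((-25 + (14 + 16))*X) = 1/((-25 + (14 + 16))*36) = 1/((-25 + 30)*36) = 1/(5*36) = 1/180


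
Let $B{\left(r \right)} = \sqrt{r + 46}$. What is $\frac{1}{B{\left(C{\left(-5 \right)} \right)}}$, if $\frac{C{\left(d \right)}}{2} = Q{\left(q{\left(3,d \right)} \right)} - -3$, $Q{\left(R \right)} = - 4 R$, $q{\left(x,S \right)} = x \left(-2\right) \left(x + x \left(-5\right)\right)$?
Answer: $- \frac{i \sqrt{131}}{262} \approx - 0.043685 i$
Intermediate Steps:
$q{\left(x,S \right)} = 8 x^{2}$ ($q{\left(x,S \right)} = - 2 x \left(x - 5 x\right) = - 2 x \left(- 4 x\right) = 8 x^{2}$)
$C{\left(d \right)} = -570$ ($C{\left(d \right)} = 2 \left(- 4 \cdot 8 \cdot 3^{2} - -3\right) = 2 \left(- 4 \cdot 8 \cdot 9 + 3\right) = 2 \left(\left(-4\right) 72 + 3\right) = 2 \left(-288 + 3\right) = 2 \left(-285\right) = -570$)
$B{\left(r \right)} = \sqrt{46 + r}$
$\frac{1}{B{\left(C{\left(-5 \right)} \right)}} = \frac{1}{\sqrt{46 - 570}} = \frac{1}{\sqrt{-524}} = \frac{1}{2 i \sqrt{131}} = - \frac{i \sqrt{131}}{262}$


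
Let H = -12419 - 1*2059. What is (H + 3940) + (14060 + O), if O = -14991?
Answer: -11469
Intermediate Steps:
H = -14478 (H = -12419 - 2059 = -14478)
(H + 3940) + (14060 + O) = (-14478 + 3940) + (14060 - 14991) = -10538 - 931 = -11469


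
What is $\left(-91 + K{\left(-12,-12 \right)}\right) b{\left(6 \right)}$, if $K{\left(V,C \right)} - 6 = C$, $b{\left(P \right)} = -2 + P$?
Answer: $-388$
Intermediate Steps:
$K{\left(V,C \right)} = 6 + C$
$\left(-91 + K{\left(-12,-12 \right)}\right) b{\left(6 \right)} = \left(-91 + \left(6 - 12\right)\right) \left(-2 + 6\right) = \left(-91 - 6\right) 4 = \left(-97\right) 4 = -388$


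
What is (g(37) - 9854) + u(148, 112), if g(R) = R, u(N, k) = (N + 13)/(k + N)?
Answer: -2552259/260 ≈ -9816.4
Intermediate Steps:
u(N, k) = (13 + N)/(N + k)
(g(37) - 9854) + u(148, 112) = (37 - 9854) + (13 + 148)/(148 + 112) = -9817 + 161/260 = -2552259/260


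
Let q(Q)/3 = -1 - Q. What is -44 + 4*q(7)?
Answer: -140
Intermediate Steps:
q(Q) = -3 - 3*Q (q(Q) = 3*(-1 - Q) = -3 - 3*Q)
-44 + 4*q(7) = -44 + 4*(-3 - 3*7) = -44 + 4*(-3 - 21) = -44 + 4*(-24) = -44 - 96 = -140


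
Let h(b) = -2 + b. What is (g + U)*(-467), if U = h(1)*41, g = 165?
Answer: -57908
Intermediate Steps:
U = -41 (U = (-2 + 1)*41 = -1*41 = -41)
(g + U)*(-467) = (165 - 41)*(-467) = 124*(-467) = -57908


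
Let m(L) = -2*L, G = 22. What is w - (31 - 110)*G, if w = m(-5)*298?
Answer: 4718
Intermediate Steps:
w = 2980 (w = -2*(-5)*298 = 10*298 = 2980)
w - (31 - 110)*G = 2980 - (31 - 110)*22 = 2980 - (-79)*22 = 2980 - 1*(-1738) = 2980 + 1738 = 4718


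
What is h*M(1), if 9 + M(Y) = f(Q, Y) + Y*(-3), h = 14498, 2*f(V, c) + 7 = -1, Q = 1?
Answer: -231968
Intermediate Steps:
f(V, c) = -4 (f(V, c) = -7/2 + (1/2)*(-1) = -7/2 - 1/2 = -4)
M(Y) = -13 - 3*Y (M(Y) = -9 + (-4 + Y*(-3)) = -9 + (-4 - 3*Y) = -13 - 3*Y)
h*M(1) = 14498*(-13 - 3*1) = 14498*(-13 - 3) = 14498*(-16) = -231968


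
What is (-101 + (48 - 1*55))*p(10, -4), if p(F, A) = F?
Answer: -1080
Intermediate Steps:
(-101 + (48 - 1*55))*p(10, -4) = (-101 + (48 - 1*55))*10 = (-101 + (48 - 55))*10 = (-101 - 7)*10 = -108*10 = -1080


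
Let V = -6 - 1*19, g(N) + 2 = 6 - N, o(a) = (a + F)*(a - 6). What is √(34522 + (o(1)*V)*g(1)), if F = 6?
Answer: 11*√307 ≈ 192.74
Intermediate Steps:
o(a) = (-6 + a)*(6 + a) (o(a) = (a + 6)*(a - 6) = (6 + a)*(-6 + a) = (-6 + a)*(6 + a))
g(N) = 4 - N (g(N) = -2 + (6 - N) = 4 - N)
V = -25 (V = -6 - 19 = -25)
√(34522 + (o(1)*V)*g(1)) = √(34522 + ((-36 + 1²)*(-25))*(4 - 1*1)) = √(34522 + ((-36 + 1)*(-25))*(4 - 1)) = √(34522 - 35*(-25)*3) = √(34522 + 875*3) = √(34522 + 2625) = √37147 = 11*√307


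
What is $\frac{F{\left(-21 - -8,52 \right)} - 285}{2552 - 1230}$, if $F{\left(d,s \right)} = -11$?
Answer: $- \frac{148}{661} \approx -0.2239$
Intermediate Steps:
$\frac{F{\left(-21 - -8,52 \right)} - 285}{2552 - 1230} = \frac{-11 - 285}{2552 - 1230} = - \frac{296}{1322} = \left(-296\right) \frac{1}{1322} = - \frac{148}{661}$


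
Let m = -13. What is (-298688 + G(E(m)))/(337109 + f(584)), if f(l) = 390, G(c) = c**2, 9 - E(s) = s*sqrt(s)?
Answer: -300804/337499 + 234*I*sqrt(13)/337499 ≈ -0.89127 + 0.0024999*I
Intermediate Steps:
E(s) = 9 - s**(3/2) (E(s) = 9 - s*sqrt(s) = 9 - s**(3/2))
(-298688 + G(E(m)))/(337109 + f(584)) = (-298688 + (9 - (-13)**(3/2))**2)/(337109 + 390) = (-298688 + (9 - (-13)*I*sqrt(13))**2)/337499 = (-298688 + (9 + 13*I*sqrt(13))**2)*(1/337499) = -298688/337499 + (9 + 13*I*sqrt(13))**2/337499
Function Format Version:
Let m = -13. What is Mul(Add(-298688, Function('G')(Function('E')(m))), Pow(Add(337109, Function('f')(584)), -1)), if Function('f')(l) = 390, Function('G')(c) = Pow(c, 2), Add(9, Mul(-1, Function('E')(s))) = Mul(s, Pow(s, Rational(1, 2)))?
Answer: Add(Rational(-300804, 337499), Mul(Rational(234, 337499), I, Pow(13, Rational(1, 2)))) ≈ Add(-0.89127, Mul(0.0024999, I))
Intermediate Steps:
Function('E')(s) = Add(9, Mul(-1, Pow(s, Rational(3, 2)))) (Function('E')(s) = Add(9, Mul(-1, Mul(s, Pow(s, Rational(1, 2))))) = Add(9, Mul(-1, Pow(s, Rational(3, 2)))))
Mul(Add(-298688, Function('G')(Function('E')(m))), Pow(Add(337109, Function('f')(584)), -1)) = Mul(Add(-298688, Pow(Add(9, Mul(-1, Pow(-13, Rational(3, 2)))), 2)), Pow(Add(337109, 390), -1)) = Mul(Add(-298688, Pow(Add(9, Mul(-1, Mul(-13, I, Pow(13, Rational(1, 2))))), 2)), Pow(337499, -1)) = Mul(Add(-298688, Pow(Add(9, Mul(13, I, Pow(13, Rational(1, 2)))), 2)), Rational(1, 337499)) = Add(Rational(-298688, 337499), Mul(Rational(1, 337499), Pow(Add(9, Mul(13, I, Pow(13, Rational(1, 2)))), 2)))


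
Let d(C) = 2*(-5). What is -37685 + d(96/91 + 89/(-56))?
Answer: -37695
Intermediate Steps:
d(C) = -10
-37685 + d(96/91 + 89/(-56)) = -37685 - 10 = -37695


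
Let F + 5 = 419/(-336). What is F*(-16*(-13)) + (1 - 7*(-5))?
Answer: -26531/21 ≈ -1263.4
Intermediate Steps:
F = -2099/336 (F = -5 + 419/(-336) = -5 + 419*(-1/336) = -5 - 419/336 = -2099/336 ≈ -6.2470)
F*(-16*(-13)) + (1 - 7*(-5)) = -(-2099)*(-13)/21 + (1 - 7*(-5)) = -2099/336*208 + (1 + 35) = -27287/21 + 36 = -26531/21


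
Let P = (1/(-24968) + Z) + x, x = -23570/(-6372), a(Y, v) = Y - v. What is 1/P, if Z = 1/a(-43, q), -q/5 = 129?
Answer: 11971981224/44303713459 ≈ 0.27023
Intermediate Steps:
q = -645 (q = -5*129 = -645)
x = 11785/3186 (x = -23570*(-1/6372) = 11785/3186 ≈ 3.6990)
Z = 1/602 (Z = 1/(-43 - 1*(-645)) = 1/(-43 + 645) = 1/602 ≈ 0.0016611)
P = 44303713459/11971981224 (P = (1/(-24968) + 1/602) + 11785/3186 = (-1/24968 + 1/602) + 11785/3186 = 12183/7515368 + 11785/3186 = 44303713459/11971981224 ≈ 3.7006)
1/P = 1/(44303713459/11971981224) = 11971981224/44303713459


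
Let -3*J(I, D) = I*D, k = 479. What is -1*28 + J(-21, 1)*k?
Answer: 3325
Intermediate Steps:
J(I, D) = -D*I/3 (J(I, D) = -I*D/3 = -D*I/3)
-1*28 + J(-21, 1)*k = -1*28 - 1/3*1*(-21)*479 = -28 + 7*479 = -28 + 3353 = 3325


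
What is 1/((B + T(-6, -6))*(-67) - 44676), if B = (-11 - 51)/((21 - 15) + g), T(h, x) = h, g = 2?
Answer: -4/175019 ≈ -2.2855e-5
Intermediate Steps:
B = -31/4 (B = (-11 - 51)/((21 - 15) + 2) = -62/(6 + 2) = -62/8 = -62*1/8 = -31/4 ≈ -7.7500)
1/((B + T(-6, -6))*(-67) - 44676) = 1/((-31/4 - 6)*(-67) - 44676) = 1/(-55/4*(-67) - 44676) = 1/(3685/4 - 44676) = 1/(-175019/4) = -4/175019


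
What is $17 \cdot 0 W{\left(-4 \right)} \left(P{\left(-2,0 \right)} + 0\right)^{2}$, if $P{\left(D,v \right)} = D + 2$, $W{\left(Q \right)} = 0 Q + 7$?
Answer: $0$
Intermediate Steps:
$W{\left(Q \right)} = 7$ ($W{\left(Q \right)} = 0 + 7 = 7$)
$P{\left(D,v \right)} = 2 + D$
$17 \cdot 0 W{\left(-4 \right)} \left(P{\left(-2,0 \right)} + 0\right)^{2} = 17 \cdot 0 \cdot 7 \left(\left(2 - 2\right) + 0\right)^{2} = 0 \cdot 7 \left(0 + 0\right)^{2} = 0 \cdot 0^{2} = 0 \cdot 0 = 0$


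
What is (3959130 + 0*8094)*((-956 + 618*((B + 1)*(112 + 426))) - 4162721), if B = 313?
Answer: 396848538459870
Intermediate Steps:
(3959130 + 0*8094)*((-956 + 618*((B + 1)*(112 + 426))) - 4162721) = (3959130 + 0*8094)*((-956 + 618*((313 + 1)*(112 + 426))) - 4162721) = (3959130 + 0)*((-956 + 618*(314*538)) - 4162721) = 3959130*((-956 + 618*168932) - 4162721) = 3959130*((-956 + 104399976) - 4162721) = 3959130*(104399020 - 4162721) = 3959130*100236299 = 396848538459870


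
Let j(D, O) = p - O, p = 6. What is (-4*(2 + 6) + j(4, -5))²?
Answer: 441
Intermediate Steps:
j(D, O) = 6 - O
(-4*(2 + 6) + j(4, -5))² = (-4*(2 + 6) + (6 - 1*(-5)))² = (-4*8 + (6 + 5))² = (-32 + 11)² = (-21)² = 441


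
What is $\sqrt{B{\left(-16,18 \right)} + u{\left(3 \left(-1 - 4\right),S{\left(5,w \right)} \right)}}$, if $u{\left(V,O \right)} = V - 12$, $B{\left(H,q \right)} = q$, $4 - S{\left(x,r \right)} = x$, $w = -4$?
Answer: $3 i \approx 3.0 i$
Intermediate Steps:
$S{\left(x,r \right)} = 4 - x$
$u{\left(V,O \right)} = -12 + V$ ($u{\left(V,O \right)} = V - 12 = -12 + V$)
$\sqrt{B{\left(-16,18 \right)} + u{\left(3 \left(-1 - 4\right),S{\left(5,w \right)} \right)}} = \sqrt{18 + \left(-12 + 3 \left(-1 - 4\right)\right)} = \sqrt{18 + \left(-12 + 3 \left(-5\right)\right)} = \sqrt{18 - 27} = \sqrt{-9} = 3 i$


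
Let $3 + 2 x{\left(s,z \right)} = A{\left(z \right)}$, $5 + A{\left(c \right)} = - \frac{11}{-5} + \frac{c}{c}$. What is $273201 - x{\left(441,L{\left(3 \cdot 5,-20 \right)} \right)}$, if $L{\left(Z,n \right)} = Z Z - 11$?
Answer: $\frac{1366017}{5} \approx 2.732 \cdot 10^{5}$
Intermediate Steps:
$A{\left(c \right)} = - \frac{9}{5}$ ($A{\left(c \right)} = -5 + \left(- \frac{11}{-5} + \frac{c}{c}\right) = -5 + \left(\left(-11\right) \left(- \frac{1}{5}\right) + 1\right) = -5 + \left(\frac{11}{5} + 1\right) = -5 + \frac{16}{5} = - \frac{9}{5}$)
$L{\left(Z,n \right)} = -11 + Z^{2}$ ($L{\left(Z,n \right)} = Z^{2} - 11 = -11 + Z^{2}$)
$x{\left(s,z \right)} = - \frac{12}{5}$ ($x{\left(s,z \right)} = - \frac{3}{2} + \frac{1}{2} \left(- \frac{9}{5}\right) = - \frac{3}{2} - \frac{9}{10} = - \frac{12}{5}$)
$273201 - x{\left(441,L{\left(3 \cdot 5,-20 \right)} \right)} = 273201 - - \frac{12}{5} = 273201 + \frac{12}{5} = \frac{1366017}{5}$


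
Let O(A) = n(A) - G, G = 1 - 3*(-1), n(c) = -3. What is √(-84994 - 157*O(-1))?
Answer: I*√83895 ≈ 289.65*I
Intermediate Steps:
G = 4 (G = 1 + 3 = 4)
O(A) = -7 (O(A) = -3 - 1*4 = -3 - 4 = -7)
√(-84994 - 157*O(-1)) = √(-84994 - 157*(-7)) = √(-84994 + 1099) = √(-83895) = I*√83895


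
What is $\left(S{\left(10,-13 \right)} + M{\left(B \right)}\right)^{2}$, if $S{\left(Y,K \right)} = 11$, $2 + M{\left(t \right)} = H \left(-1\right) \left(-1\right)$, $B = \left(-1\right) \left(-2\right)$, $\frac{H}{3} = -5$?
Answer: $36$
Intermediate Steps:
$H = -15$ ($H = 3 \left(-5\right) = -15$)
$B = 2$
$M{\left(t \right)} = -17$ ($M{\left(t \right)} = -2 + \left(-15\right) \left(-1\right) \left(-1\right) = -2 + 15 \left(-1\right) = -2 - 15 = -17$)
$\left(S{\left(10,-13 \right)} + M{\left(B \right)}\right)^{2} = \left(11 - 17\right)^{2} = \left(-6\right)^{2} = 36$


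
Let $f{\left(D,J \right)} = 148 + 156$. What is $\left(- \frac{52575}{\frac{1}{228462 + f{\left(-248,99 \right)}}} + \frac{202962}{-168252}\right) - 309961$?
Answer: $- \frac{337280270203089}{28042} \approx -1.2028 \cdot 10^{10}$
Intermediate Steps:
$f{\left(D,J \right)} = 304$
$\left(- \frac{52575}{\frac{1}{228462 + f{\left(-248,99 \right)}}} + \frac{202962}{-168252}\right) - 309961 = \left(- \frac{52575}{\frac{1}{228462 + 304}} + \frac{202962}{-168252}\right) - 309961 = \left(- \frac{52575}{\frac{1}{228766}} + 202962 \left(- \frac{1}{168252}\right)\right) - 309961 = \left(- 52575 \frac{1}{\frac{1}{228766}} - \frac{33827}{28042}\right) - 309961 = \left(\left(-52575\right) 228766 - \frac{33827}{28042}\right) - 309961 = \left(-12027372450 - \frac{33827}{28042}\right) - 309961 = - \frac{337271578276727}{28042} - 309961 = - \frac{337280270203089}{28042}$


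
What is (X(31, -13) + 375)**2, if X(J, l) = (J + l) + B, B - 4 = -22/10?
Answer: 3896676/25 ≈ 1.5587e+5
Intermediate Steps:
B = 9/5 (B = 4 - 22/10 = 4 - 22*1/10 = 4 - 11/5 = 9/5 ≈ 1.8000)
X(J, l) = 9/5 + J + l (X(J, l) = (J + l) + 9/5 = 9/5 + J + l)
(X(31, -13) + 375)**2 = ((9/5 + 31 - 13) + 375)**2 = (99/5 + 375)**2 = (1974/5)**2 = 3896676/25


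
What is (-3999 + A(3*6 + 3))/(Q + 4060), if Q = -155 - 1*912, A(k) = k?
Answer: -3978/2993 ≈ -1.3291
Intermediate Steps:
Q = -1067 (Q = -155 - 912 = -1067)
(-3999 + A(3*6 + 3))/(Q + 4060) = (-3999 + (3*6 + 3))/(-1067 + 4060) = (-3999 + (18 + 3))/2993 = (-3999 + 21)*(1/2993) = -3978*1/2993 = -3978/2993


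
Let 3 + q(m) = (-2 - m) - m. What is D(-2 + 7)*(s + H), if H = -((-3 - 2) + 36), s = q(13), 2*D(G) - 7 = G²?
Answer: -992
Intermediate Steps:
q(m) = -5 - 2*m (q(m) = -3 + ((-2 - m) - m) = -3 + (-2 - 2*m) = -5 - 2*m)
D(G) = 7/2 + G²/2
s = -31 (s = -5 - 2*13 = -5 - 26 = -31)
H = -31 (H = -(-5 + 36) = -1*31 = -31)
D(-2 + 7)*(s + H) = (7/2 + (-2 + 7)²/2)*(-31 - 31) = (7/2 + (½)*5²)*(-62) = (7/2 + (½)*25)*(-62) = (7/2 + 25/2)*(-62) = 16*(-62) = -992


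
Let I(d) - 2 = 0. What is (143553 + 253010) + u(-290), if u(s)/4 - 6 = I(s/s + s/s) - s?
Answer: 397755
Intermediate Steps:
I(d) = 2 (I(d) = 2 + 0 = 2)
u(s) = 32 - 4*s (u(s) = 24 + 4*(2 - s) = 24 + (8 - 4*s) = 32 - 4*s)
(143553 + 253010) + u(-290) = (143553 + 253010) + (32 - 4*(-290)) = 396563 + (32 + 1160) = 396563 + 1192 = 397755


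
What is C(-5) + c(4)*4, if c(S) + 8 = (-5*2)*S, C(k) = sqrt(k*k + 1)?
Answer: -192 + sqrt(26) ≈ -186.90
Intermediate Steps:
C(k) = sqrt(1 + k**2) (C(k) = sqrt(k**2 + 1) = sqrt(1 + k**2))
c(S) = -8 - 10*S (c(S) = -8 + (-5*2)*S = -8 - 10*S)
C(-5) + c(4)*4 = sqrt(1 + (-5)**2) + (-8 - 10*4)*4 = sqrt(1 + 25) + (-8 - 40)*4 = sqrt(26) - 48*4 = sqrt(26) - 192 = -192 + sqrt(26)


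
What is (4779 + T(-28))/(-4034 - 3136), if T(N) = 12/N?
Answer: -1115/1673 ≈ -0.66647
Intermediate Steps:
(4779 + T(-28))/(-4034 - 3136) = (4779 + 12/(-28))/(-4034 - 3136) = (4779 + 12*(-1/28))/(-7170) = (4779 - 3/7)*(-1/7170) = (33450/7)*(-1/7170) = -1115/1673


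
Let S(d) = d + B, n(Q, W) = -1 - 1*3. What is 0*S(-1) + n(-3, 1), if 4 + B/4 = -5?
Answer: -4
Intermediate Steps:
B = -36 (B = -16 + 4*(-5) = -16 - 20 = -36)
n(Q, W) = -4 (n(Q, W) = -1 - 3 = -4)
S(d) = -36 + d (S(d) = d - 36 = -36 + d)
0*S(-1) + n(-3, 1) = 0*(-36 - 1) - 4 = 0*(-37) - 4 = 0 - 4 = -4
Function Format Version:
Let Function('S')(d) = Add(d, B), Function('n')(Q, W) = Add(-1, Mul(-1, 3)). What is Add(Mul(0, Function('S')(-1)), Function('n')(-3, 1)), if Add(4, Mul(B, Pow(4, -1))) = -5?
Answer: -4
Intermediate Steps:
B = -36 (B = Add(-16, Mul(4, -5)) = Add(-16, -20) = -36)
Function('n')(Q, W) = -4 (Function('n')(Q, W) = Add(-1, -3) = -4)
Function('S')(d) = Add(-36, d) (Function('S')(d) = Add(d, -36) = Add(-36, d))
Add(Mul(0, Function('S')(-1)), Function('n')(-3, 1)) = Add(Mul(0, Add(-36, -1)), -4) = Add(Mul(0, -37), -4) = Add(0, -4) = -4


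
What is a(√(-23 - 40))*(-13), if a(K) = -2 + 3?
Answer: -13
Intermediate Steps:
a(K) = 1
a(√(-23 - 40))*(-13) = 1*(-13) = -13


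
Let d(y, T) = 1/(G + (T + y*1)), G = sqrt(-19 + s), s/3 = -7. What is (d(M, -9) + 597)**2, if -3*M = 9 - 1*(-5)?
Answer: 36*(4870326*sqrt(10) + 13074151*I)/(492*sqrt(10) + 1321*I) ≈ 3.5634e+5 - 33.296*I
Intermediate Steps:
s = -21 (s = 3*(-7) = -21)
M = -14/3 (M = -(9 - 1*(-5))/3 = -(9 + 5)/3 = -1/3*14 = -14/3 ≈ -4.6667)
G = 2*I*sqrt(10) (G = sqrt(-19 - 21) = sqrt(-40) = 2*I*sqrt(10) ≈ 6.3246*I)
d(y, T) = 1/(T + y + 2*I*sqrt(10)) (d(y, T) = 1/(2*I*sqrt(10) + (T + y*1)) = 1/(2*I*sqrt(10) + (T + y)) = 1/(T + y + 2*I*sqrt(10)))
(d(M, -9) + 597)**2 = (1/(-9 - 14/3 + 2*I*sqrt(10)) + 597)**2 = (1/(-41/3 + 2*I*sqrt(10)) + 597)**2 = (597 + 1/(-41/3 + 2*I*sqrt(10)))**2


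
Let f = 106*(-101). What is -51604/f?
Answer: 25802/5353 ≈ 4.8201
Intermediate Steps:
f = -10706
-51604/f = -51604/(-10706) = -51604*(-1/10706) = 25802/5353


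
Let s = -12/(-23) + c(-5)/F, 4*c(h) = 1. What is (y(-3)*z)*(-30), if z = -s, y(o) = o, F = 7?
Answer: -16155/322 ≈ -50.171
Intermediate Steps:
c(h) = ¼ (c(h) = (¼)*1 = ¼)
s = 359/644 (s = -12/(-23) + (¼)/7 = -12*(-1/23) + (¼)*(⅐) = 12/23 + 1/28 = 359/644 ≈ 0.55745)
z = -359/644 (z = -1*359/644 = -359/644 ≈ -0.55745)
(y(-3)*z)*(-30) = -3*(-359/644)*(-30) = (1077/644)*(-30) = -16155/322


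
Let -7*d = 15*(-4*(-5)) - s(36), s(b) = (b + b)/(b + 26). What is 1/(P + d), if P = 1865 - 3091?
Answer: -217/275306 ≈ -0.00078821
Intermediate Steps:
P = -1226
s(b) = 2*b/(26 + b) (s(b) = (2*b)/(26 + b) = 2*b/(26 + b))
d = -9264/217 (d = -(15*(-4*(-5)) - 2*36/(26 + 36))/7 = -(15*20 - 2*36/62)/7 = -(300 - 2*36/62)/7 = -(300 - 1*36/31)/7 = -(300 - 36/31)/7 = -⅐*9264/31 = -9264/217 ≈ -42.691)
1/(P + d) = 1/(-1226 - 9264/217) = 1/(-275306/217) = -217/275306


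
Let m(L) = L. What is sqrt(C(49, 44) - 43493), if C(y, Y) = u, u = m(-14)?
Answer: I*sqrt(43507) ≈ 208.58*I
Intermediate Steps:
u = -14
C(y, Y) = -14
sqrt(C(49, 44) - 43493) = sqrt(-14 - 43493) = sqrt(-43507) = I*sqrt(43507)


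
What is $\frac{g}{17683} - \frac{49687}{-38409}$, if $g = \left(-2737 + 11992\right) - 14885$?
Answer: $\frac{662372551}{679186347} \approx 0.97524$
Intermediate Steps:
$g = -5630$ ($g = 9255 - 14885 = -5630$)
$\frac{g}{17683} - \frac{49687}{-38409} = - \frac{5630}{17683} - \frac{49687}{-38409} = \left(-5630\right) \frac{1}{17683} - - \frac{49687}{38409} = - \frac{5630}{17683} + \frac{49687}{38409} = \frac{662372551}{679186347}$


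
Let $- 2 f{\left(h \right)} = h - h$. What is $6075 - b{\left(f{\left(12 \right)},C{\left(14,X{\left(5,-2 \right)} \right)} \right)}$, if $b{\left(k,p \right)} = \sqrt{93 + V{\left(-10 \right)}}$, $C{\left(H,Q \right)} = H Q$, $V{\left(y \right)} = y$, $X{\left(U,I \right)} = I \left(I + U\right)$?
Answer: $6075 - \sqrt{83} \approx 6065.9$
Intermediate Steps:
$f{\left(h \right)} = 0$ ($f{\left(h \right)} = - \frac{h - h}{2} = \left(- \frac{1}{2}\right) 0 = 0$)
$b{\left(k,p \right)} = \sqrt{83}$ ($b{\left(k,p \right)} = \sqrt{93 - 10} = \sqrt{83}$)
$6075 - b{\left(f{\left(12 \right)},C{\left(14,X{\left(5,-2 \right)} \right)} \right)} = 6075 - \sqrt{83}$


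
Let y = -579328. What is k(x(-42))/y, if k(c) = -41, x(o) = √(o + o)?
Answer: 41/579328 ≈ 7.0772e-5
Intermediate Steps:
x(o) = √2*√o (x(o) = √(2*o) = √2*√o)
k(x(-42))/y = -41/(-579328) = -41*(-1/579328) = 41/579328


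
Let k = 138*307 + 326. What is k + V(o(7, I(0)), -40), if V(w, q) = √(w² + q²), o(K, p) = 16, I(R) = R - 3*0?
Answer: 42692 + 8*√29 ≈ 42735.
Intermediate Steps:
I(R) = R (I(R) = R + 0 = R)
V(w, q) = √(q² + w²)
k = 42692 (k = 42366 + 326 = 42692)
k + V(o(7, I(0)), -40) = 42692 + √((-40)² + 16²) = 42692 + √(1600 + 256) = 42692 + √1856 = 42692 + 8*√29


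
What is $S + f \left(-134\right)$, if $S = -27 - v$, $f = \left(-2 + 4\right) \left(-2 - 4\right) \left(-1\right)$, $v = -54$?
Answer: $-1581$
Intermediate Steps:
$f = 12$ ($f = 2 \left(\left(-6\right) \left(-1\right)\right) = 2 \cdot 6 = 12$)
$S = 27$ ($S = -27 - -54 = -27 + 54 = 27$)
$S + f \left(-134\right) = 27 + 12 \left(-134\right) = 27 - 1608 = -1581$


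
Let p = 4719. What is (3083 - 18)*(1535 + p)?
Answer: 19168510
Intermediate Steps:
(3083 - 18)*(1535 + p) = (3083 - 18)*(1535 + 4719) = 3065*6254 = 19168510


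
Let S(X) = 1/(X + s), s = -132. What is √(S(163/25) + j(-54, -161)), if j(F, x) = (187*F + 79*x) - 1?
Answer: 11*I*√1855758227/3137 ≈ 151.06*I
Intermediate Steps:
j(F, x) = -1 + 79*x + 187*F (j(F, x) = (79*x + 187*F) - 1 = -1 + 79*x + 187*F)
S(X) = 1/(-132 + X) (S(X) = 1/(X - 132) = 1/(-132 + X))
√(S(163/25) + j(-54, -161)) = √(1/(-132 + 163/25) + (-1 + 79*(-161) + 187*(-54))) = √(1/(-132 + 163*(1/25)) + (-1 - 12719 - 10098)) = √(1/(-132 + 163/25) - 22818) = √(1/(-3137/25) - 22818) = √(-25/3137 - 22818) = √(-71580091/3137) = 11*I*√1855758227/3137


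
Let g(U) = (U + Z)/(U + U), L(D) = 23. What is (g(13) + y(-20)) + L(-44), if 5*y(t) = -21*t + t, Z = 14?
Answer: 2705/26 ≈ 104.04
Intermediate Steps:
y(t) = -4*t (y(t) = (-21*t + t)/5 = (-20*t)/5 = -4*t)
g(U) = (14 + U)/(2*U) (g(U) = (U + 14)/(U + U) = (14 + U)/((2*U)) = (14 + U)*(1/(2*U)) = (14 + U)/(2*U))
(g(13) + y(-20)) + L(-44) = ((½)*(14 + 13)/13 - 4*(-20)) + 23 = ((½)*(1/13)*27 + 80) + 23 = (27/26 + 80) + 23 = 2107/26 + 23 = 2705/26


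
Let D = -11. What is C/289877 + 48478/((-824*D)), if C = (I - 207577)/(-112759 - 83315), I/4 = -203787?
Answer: 688842494747161/128793419006868 ≈ 5.3484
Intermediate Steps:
I = -815148 (I = 4*(-203787) = -815148)
C = 1022725/196074 (C = (-815148 - 207577)/(-112759 - 83315) = -1022725/(-196074) = -1022725*(-1/196074) = 1022725/196074 ≈ 5.2160)
C/289877 + 48478/((-824*D)) = (1022725/196074)/289877 + 48478/((-824*(-11))) = (1022725/196074)*(1/289877) + 48478/9064 = 1022725/56837342898 + 48478*(1/9064) = 1022725/56837342898 + 24239/4532 = 688842494747161/128793419006868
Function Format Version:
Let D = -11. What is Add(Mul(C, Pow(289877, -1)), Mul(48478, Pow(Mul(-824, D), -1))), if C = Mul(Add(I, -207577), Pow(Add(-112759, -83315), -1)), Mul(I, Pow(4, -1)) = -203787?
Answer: Rational(688842494747161, 128793419006868) ≈ 5.3484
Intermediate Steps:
I = -815148 (I = Mul(4, -203787) = -815148)
C = Rational(1022725, 196074) (C = Mul(Add(-815148, -207577), Pow(Add(-112759, -83315), -1)) = Mul(-1022725, Pow(-196074, -1)) = Mul(-1022725, Rational(-1, 196074)) = Rational(1022725, 196074) ≈ 5.2160)
Add(Mul(C, Pow(289877, -1)), Mul(48478, Pow(Mul(-824, D), -1))) = Add(Mul(Rational(1022725, 196074), Pow(289877, -1)), Mul(48478, Pow(Mul(-824, -11), -1))) = Add(Mul(Rational(1022725, 196074), Rational(1, 289877)), Mul(48478, Pow(9064, -1))) = Add(Rational(1022725, 56837342898), Mul(48478, Rational(1, 9064))) = Add(Rational(1022725, 56837342898), Rational(24239, 4532)) = Rational(688842494747161, 128793419006868)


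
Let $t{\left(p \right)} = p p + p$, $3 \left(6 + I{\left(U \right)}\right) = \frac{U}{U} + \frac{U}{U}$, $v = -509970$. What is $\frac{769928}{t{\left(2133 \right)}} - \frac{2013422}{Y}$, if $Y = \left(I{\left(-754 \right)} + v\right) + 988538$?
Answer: $- \frac{6597209818547}{1633749055884} \approx -4.0381$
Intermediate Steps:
$I{\left(U \right)} = - \frac{16}{3}$ ($I{\left(U \right)} = -6 + \frac{\frac{U}{U} + \frac{U}{U}}{3} = -6 + \frac{1 + 1}{3} = -6 + \frac{1}{3} \cdot 2 = -6 + \frac{2}{3} = - \frac{16}{3}$)
$t{\left(p \right)} = p + p^{2}$ ($t{\left(p \right)} = p^{2} + p = p + p^{2}$)
$Y = \frac{1435688}{3}$ ($Y = \left(- \frac{16}{3} - 509970\right) + 988538 = - \frac{1529926}{3} + 988538 = \frac{1435688}{3} \approx 4.7856 \cdot 10^{5}$)
$\frac{769928}{t{\left(2133 \right)}} - \frac{2013422}{Y} = \frac{769928}{2133 \left(1 + 2133\right)} - \frac{2013422}{\frac{1435688}{3}} = \frac{769928}{2133 \cdot 2134} - \frac{3020133}{717844} = \frac{769928}{4551822} - \frac{3020133}{717844} = 769928 \cdot \frac{1}{4551822} - \frac{3020133}{717844} = \frac{384964}{2275911} - \frac{3020133}{717844} = - \frac{6597209818547}{1633749055884}$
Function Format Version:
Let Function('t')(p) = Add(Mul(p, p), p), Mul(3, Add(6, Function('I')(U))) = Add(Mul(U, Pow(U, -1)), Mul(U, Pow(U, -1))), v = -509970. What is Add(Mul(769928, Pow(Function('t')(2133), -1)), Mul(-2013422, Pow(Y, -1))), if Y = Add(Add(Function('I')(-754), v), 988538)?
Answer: Rational(-6597209818547, 1633749055884) ≈ -4.0381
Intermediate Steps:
Function('I')(U) = Rational(-16, 3) (Function('I')(U) = Add(-6, Mul(Rational(1, 3), Add(Mul(U, Pow(U, -1)), Mul(U, Pow(U, -1))))) = Add(-6, Mul(Rational(1, 3), Add(1, 1))) = Add(-6, Mul(Rational(1, 3), 2)) = Add(-6, Rational(2, 3)) = Rational(-16, 3))
Function('t')(p) = Add(p, Pow(p, 2)) (Function('t')(p) = Add(Pow(p, 2), p) = Add(p, Pow(p, 2)))
Y = Rational(1435688, 3) (Y = Add(Add(Rational(-16, 3), -509970), 988538) = Add(Rational(-1529926, 3), 988538) = Rational(1435688, 3) ≈ 4.7856e+5)
Add(Mul(769928, Pow(Function('t')(2133), -1)), Mul(-2013422, Pow(Y, -1))) = Add(Mul(769928, Pow(Mul(2133, Add(1, 2133)), -1)), Mul(-2013422, Pow(Rational(1435688, 3), -1))) = Add(Mul(769928, Pow(Mul(2133, 2134), -1)), Mul(-2013422, Rational(3, 1435688))) = Add(Mul(769928, Pow(4551822, -1)), Rational(-3020133, 717844)) = Add(Mul(769928, Rational(1, 4551822)), Rational(-3020133, 717844)) = Add(Rational(384964, 2275911), Rational(-3020133, 717844)) = Rational(-6597209818547, 1633749055884)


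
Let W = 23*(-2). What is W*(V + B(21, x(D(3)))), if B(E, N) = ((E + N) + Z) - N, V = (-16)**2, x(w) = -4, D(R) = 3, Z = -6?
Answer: -12466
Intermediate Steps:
V = 256
W = -46
B(E, N) = -6 + E (B(E, N) = ((E + N) - 6) - N = (-6 + E + N) - N = -6 + E)
W*(V + B(21, x(D(3)))) = -46*(256 + (-6 + 21)) = -46*(256 + 15) = -46*271 = -12466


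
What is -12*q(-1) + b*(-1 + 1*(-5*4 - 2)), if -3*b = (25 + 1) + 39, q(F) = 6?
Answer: 1279/3 ≈ 426.33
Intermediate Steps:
b = -65/3 (b = -((25 + 1) + 39)/3 = -(26 + 39)/3 = -1/3*65 = -65/3 ≈ -21.667)
-12*q(-1) + b*(-1 + 1*(-5*4 - 2)) = -12*6 - 65*(-1 + 1*(-5*4 - 2))/3 = -72 - 65*(-1 + 1*(-20 - 2))/3 = -72 - 65*(-1 + 1*(-22))/3 = -72 - 65*(-1 - 22)/3 = -72 - 65/3*(-23) = -72 + 1495/3 = 1279/3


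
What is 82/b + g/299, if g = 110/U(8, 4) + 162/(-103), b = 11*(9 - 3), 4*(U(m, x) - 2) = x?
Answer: 1381961/1016301 ≈ 1.3598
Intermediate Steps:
U(m, x) = 2 + x/4
b = 66 (b = 11*6 = 66)
g = 10844/309 (g = 110/(2 + (¼)*4) + 162/(-103) = 110/(2 + 1) + 162*(-1/103) = 110/3 - 162/103 = 10844/309 ≈ 35.094)
82/b + g/299 = 82/66 + (10844/309)/299 = 82*(1/66) + (10844/309)*(1/299) = 41/33 + 10844/92391 = 1381961/1016301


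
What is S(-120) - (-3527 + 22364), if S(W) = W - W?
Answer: -18837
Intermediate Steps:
S(W) = 0
S(-120) - (-3527 + 22364) = 0 - (-3527 + 22364) = 0 - 1*18837 = 0 - 18837 = -18837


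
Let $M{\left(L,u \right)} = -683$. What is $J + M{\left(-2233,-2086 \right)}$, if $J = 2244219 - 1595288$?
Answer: $648248$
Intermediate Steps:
$J = 648931$
$J + M{\left(-2233,-2086 \right)} = 648931 - 683 = 648248$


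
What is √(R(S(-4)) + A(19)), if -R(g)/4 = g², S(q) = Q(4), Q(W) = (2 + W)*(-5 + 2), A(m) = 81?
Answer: 9*I*√15 ≈ 34.857*I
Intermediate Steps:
Q(W) = -6 - 3*W (Q(W) = (2 + W)*(-3) = -6 - 3*W)
S(q) = -18 (S(q) = -6 - 3*4 = -6 - 12 = -18)
R(g) = -4*g²
√(R(S(-4)) + A(19)) = √(-4*(-18)² + 81) = √(-4*324 + 81) = √(-1296 + 81) = √(-1215) = 9*I*√15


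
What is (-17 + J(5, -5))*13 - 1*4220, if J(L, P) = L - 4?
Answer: -4428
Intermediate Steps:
J(L, P) = -4 + L
(-17 + J(5, -5))*13 - 1*4220 = (-17 + (-4 + 5))*13 - 1*4220 = (-17 + 1)*13 - 4220 = -16*13 - 4220 = -208 - 4220 = -4428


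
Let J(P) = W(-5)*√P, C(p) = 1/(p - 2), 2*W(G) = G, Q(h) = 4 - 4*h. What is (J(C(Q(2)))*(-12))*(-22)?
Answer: -110*I*√6 ≈ -269.44*I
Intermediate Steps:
W(G) = G/2
C(p) = 1/(-2 + p)
J(P) = -5*√P/2 (J(P) = ((½)*(-5))*√P = -5*√P/2)
(J(C(Q(2)))*(-12))*(-22) = (-5*I*√6/6/2*(-12))*(-22) = (-5*I*√6/12*(-12))*(-22) = (5*I*√6)*(-22) = -110*I*√6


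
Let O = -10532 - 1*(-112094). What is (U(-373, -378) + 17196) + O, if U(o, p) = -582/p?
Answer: 7481851/63 ≈ 1.1876e+5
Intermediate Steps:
O = 101562 (O = -10532 + 112094 = 101562)
(U(-373, -378) + 17196) + O = (-582/(-378) + 17196) + 101562 = (-582*(-1/378) + 17196) + 101562 = (97/63 + 17196) + 101562 = 1083445/63 + 101562 = 7481851/63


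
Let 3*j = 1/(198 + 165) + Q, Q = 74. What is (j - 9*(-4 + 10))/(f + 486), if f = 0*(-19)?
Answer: -31943/529254 ≈ -0.060355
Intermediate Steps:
f = 0
j = 26863/1089 (j = (1/(198 + 165) + 74)/3 = (1/363 + 74)/3 = (⅓)*(26863/363) = 26863/1089 ≈ 24.668)
(j - 9*(-4 + 10))/(f + 486) = (26863/1089 - 9*(-4 + 10))/(0 + 486) = (26863/1089 - 9*6)/486 = (26863/1089 - 54)*(1/486) = -31943/1089*1/486 = -31943/529254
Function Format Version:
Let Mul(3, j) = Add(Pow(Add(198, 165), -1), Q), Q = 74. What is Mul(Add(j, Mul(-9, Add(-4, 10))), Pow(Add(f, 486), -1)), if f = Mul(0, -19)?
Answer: Rational(-31943, 529254) ≈ -0.060355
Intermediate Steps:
f = 0
j = Rational(26863, 1089) (j = Mul(Rational(1, 3), Add(Pow(Add(198, 165), -1), 74)) = Mul(Rational(1, 3), Add(Pow(363, -1), 74)) = Mul(Rational(1, 3), Add(Rational(1, 363), 74)) = Mul(Rational(1, 3), Rational(26863, 363)) = Rational(26863, 1089) ≈ 24.668)
Mul(Add(j, Mul(-9, Add(-4, 10))), Pow(Add(f, 486), -1)) = Mul(Add(Rational(26863, 1089), Mul(-9, Add(-4, 10))), Pow(Add(0, 486), -1)) = Mul(Add(Rational(26863, 1089), Mul(-9, 6)), Pow(486, -1)) = Mul(Add(Rational(26863, 1089), -54), Rational(1, 486)) = Mul(Rational(-31943, 1089), Rational(1, 486)) = Rational(-31943, 529254)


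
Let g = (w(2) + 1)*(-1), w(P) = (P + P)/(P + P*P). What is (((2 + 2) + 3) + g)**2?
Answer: 256/9 ≈ 28.444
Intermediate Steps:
w(P) = 2*P/(P + P**2) (w(P) = (2*P)/(P + P**2) = 2*P/(P + P**2))
g = -5/3 (g = (2/(1 + 2) + 1)*(-1) = (2/3 + 1)*(-1) = (5/3)*(-1) = -5/3 ≈ -1.6667)
(((2 + 2) + 3) + g)**2 = (((2 + 2) + 3) - 5/3)**2 = ((4 + 3) - 5/3)**2 = (7 - 5/3)**2 = (16/3)**2 = 256/9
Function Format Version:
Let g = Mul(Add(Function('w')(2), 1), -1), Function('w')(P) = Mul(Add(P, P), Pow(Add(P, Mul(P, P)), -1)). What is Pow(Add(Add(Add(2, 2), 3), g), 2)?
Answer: Rational(256, 9) ≈ 28.444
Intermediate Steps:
Function('w')(P) = Mul(2, P, Pow(Add(P, Pow(P, 2)), -1)) (Function('w')(P) = Mul(Mul(2, P), Pow(Add(P, Pow(P, 2)), -1)) = Mul(2, P, Pow(Add(P, Pow(P, 2)), -1)))
g = Rational(-5, 3) (g = Mul(Add(Mul(2, Pow(Add(1, 2), -1)), 1), -1) = Mul(Add(Mul(2, Pow(3, -1)), 1), -1) = Mul(Add(Mul(2, Rational(1, 3)), 1), -1) = Mul(Add(Rational(2, 3), 1), -1) = Mul(Rational(5, 3), -1) = Rational(-5, 3) ≈ -1.6667)
Pow(Add(Add(Add(2, 2), 3), g), 2) = Pow(Add(Add(Add(2, 2), 3), Rational(-5, 3)), 2) = Pow(Add(Add(4, 3), Rational(-5, 3)), 2) = Pow(Add(7, Rational(-5, 3)), 2) = Pow(Rational(16, 3), 2) = Rational(256, 9)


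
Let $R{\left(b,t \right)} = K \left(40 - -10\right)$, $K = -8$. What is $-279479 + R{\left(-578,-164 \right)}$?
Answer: $-279879$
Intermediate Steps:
$R{\left(b,t \right)} = -400$ ($R{\left(b,t \right)} = - 8 \left(40 - -10\right) = - 8 \left(40 + 10\right) = \left(-8\right) 50 = -400$)
$-279479 + R{\left(-578,-164 \right)} = -279479 - 400 = -279879$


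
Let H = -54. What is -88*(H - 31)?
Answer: 7480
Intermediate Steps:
-88*(H - 31) = -88*(-54 - 31) = -88*(-85) = 7480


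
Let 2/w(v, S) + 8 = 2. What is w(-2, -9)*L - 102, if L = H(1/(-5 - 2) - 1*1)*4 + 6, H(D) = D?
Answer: -2152/21 ≈ -102.48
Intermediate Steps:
w(v, S) = -⅓ (w(v, S) = 2/(-8 + 2) = 2/(-6) = 2*(-⅙) = -⅓)
L = 10/7 (L = (1/(-5 - 2) - 1*1)*4 + 6 = (1/(-7) - 1)*4 + 6 = (-⅐ - 1)*4 + 6 = -8/7*4 + 6 = -32/7 + 6 = 10/7 ≈ 1.4286)
w(-2, -9)*L - 102 = -⅓*10/7 - 102 = -10/21 - 102 = -2152/21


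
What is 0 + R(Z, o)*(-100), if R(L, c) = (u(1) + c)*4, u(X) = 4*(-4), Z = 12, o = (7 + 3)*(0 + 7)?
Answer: -21600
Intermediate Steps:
o = 70 (o = 10*7 = 70)
u(X) = -16
R(L, c) = -64 + 4*c (R(L, c) = (-16 + c)*4 = -64 + 4*c)
0 + R(Z, o)*(-100) = 0 + (-64 + 4*70)*(-100) = 0 + (-64 + 280)*(-100) = 0 + 216*(-100) = 0 - 21600 = -21600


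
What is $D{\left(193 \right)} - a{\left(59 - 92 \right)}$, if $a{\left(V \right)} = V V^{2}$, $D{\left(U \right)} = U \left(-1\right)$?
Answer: $35744$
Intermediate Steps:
$D{\left(U \right)} = - U$
$a{\left(V \right)} = V^{3}$
$D{\left(193 \right)} - a{\left(59 - 92 \right)} = \left(-1\right) 193 - \left(59 - 92\right)^{3} = -193 - \left(-33\right)^{3} = -193 - -35937 = -193 + 35937 = 35744$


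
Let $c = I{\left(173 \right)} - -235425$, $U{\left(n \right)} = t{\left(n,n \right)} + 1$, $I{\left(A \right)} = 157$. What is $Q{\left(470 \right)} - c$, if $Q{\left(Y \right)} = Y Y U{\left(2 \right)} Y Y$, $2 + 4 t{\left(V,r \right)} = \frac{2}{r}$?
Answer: $36597371918$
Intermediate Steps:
$t{\left(V,r \right)} = - \frac{1}{2} + \frac{1}{2 r}$ ($t{\left(V,r \right)} = - \frac{1}{2} + \frac{2 \frac{1}{r}}{4} = - \frac{1}{2} + \frac{1}{2 r}$)
$U{\left(n \right)} = 1 + \frac{1 - n}{2 n}$ ($U{\left(n \right)} = \frac{1 - n}{2 n} + 1 = 1 + \frac{1 - n}{2 n}$)
$c = 235582$ ($c = 157 - -235425 = 157 + 235425 = 235582$)
$Q{\left(Y \right)} = \frac{3 Y^{4}}{4}$ ($Q{\left(Y \right)} = Y Y \frac{1 + 2}{2 \cdot 2} Y Y = Y^{2} \cdot \frac{1}{2} \cdot \frac{1}{2} \cdot 3 Y Y = Y^{2} \cdot \frac{3}{4} Y Y = \frac{3 Y^{2}}{4} Y Y = \frac{3 Y^{3}}{4} Y = \frac{3 Y^{4}}{4}$)
$Q{\left(470 \right)} - c = \frac{3 \cdot 470^{4}}{4} - 235582 = \frac{3}{4} \cdot 48796810000 - 235582 = 36597607500 - 235582 = 36597371918$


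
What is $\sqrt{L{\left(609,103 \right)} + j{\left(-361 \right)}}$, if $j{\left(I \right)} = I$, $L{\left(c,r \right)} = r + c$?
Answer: $3 \sqrt{39} \approx 18.735$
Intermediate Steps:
$L{\left(c,r \right)} = c + r$
$\sqrt{L{\left(609,103 \right)} + j{\left(-361 \right)}} = \sqrt{\left(609 + 103\right) - 361} = \sqrt{712 - 361} = \sqrt{351} = 3 \sqrt{39}$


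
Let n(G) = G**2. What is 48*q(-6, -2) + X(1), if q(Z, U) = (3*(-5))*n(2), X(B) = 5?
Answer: -2875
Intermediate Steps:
q(Z, U) = -60 (q(Z, U) = (3*(-5))*2**2 = -15*4 = -60)
48*q(-6, -2) + X(1) = 48*(-60) + 5 = -2880 + 5 = -2875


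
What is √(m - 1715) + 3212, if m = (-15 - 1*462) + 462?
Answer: 3212 + I*√1730 ≈ 3212.0 + 41.593*I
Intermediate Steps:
m = -15 (m = (-15 - 462) + 462 = -477 + 462 = -15)
√(m - 1715) + 3212 = √(-15 - 1715) + 3212 = √(-1730) + 3212 = I*√1730 + 3212 = 3212 + I*√1730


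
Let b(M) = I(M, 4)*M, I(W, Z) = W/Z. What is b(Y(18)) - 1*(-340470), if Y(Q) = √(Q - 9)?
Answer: 1361889/4 ≈ 3.4047e+5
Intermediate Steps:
Y(Q) = √(-9 + Q)
b(M) = M²/4 (b(M) = (M/4)*M = M²/4)
b(Y(18)) - 1*(-340470) = (√(-9 + 18))²/4 - 1*(-340470) = (√9)²/4 + 340470 = (¼)*3² + 340470 = (¼)*9 + 340470 = 9/4 + 340470 = 1361889/4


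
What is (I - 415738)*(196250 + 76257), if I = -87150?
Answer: -137040500216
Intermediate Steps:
(I - 415738)*(196250 + 76257) = (-87150 - 415738)*(196250 + 76257) = -502888*272507 = -137040500216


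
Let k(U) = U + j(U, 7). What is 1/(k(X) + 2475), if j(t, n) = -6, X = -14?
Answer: 1/2455 ≈ 0.00040733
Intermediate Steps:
k(U) = -6 + U (k(U) = U - 6 = -6 + U)
1/(k(X) + 2475) = 1/((-6 - 14) + 2475) = 1/(-20 + 2475) = 1/2455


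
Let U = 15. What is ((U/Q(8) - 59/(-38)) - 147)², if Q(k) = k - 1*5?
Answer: 28483569/1444 ≈ 19725.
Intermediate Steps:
Q(k) = -5 + k (Q(k) = k - 5 = -5 + k)
((U/Q(8) - 59/(-38)) - 147)² = ((15/(-5 + 8) - 59/(-38)) - 147)² = ((15/3 - 59*(-1/38)) - 147)² = ((15*(⅓) + 59/38) - 147)² = ((5 + 59/38) - 147)² = (249/38 - 147)² = (-5337/38)² = 28483569/1444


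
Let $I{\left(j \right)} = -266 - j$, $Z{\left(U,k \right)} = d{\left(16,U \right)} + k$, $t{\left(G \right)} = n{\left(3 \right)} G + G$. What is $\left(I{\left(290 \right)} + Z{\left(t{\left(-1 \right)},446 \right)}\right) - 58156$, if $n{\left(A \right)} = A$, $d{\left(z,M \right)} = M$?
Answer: $-58270$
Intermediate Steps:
$t{\left(G \right)} = 4 G$ ($t{\left(G \right)} = 3 G + G = 4 G$)
$Z{\left(U,k \right)} = U + k$
$\left(I{\left(290 \right)} + Z{\left(t{\left(-1 \right)},446 \right)}\right) - 58156 = \left(\left(-266 - 290\right) + \left(4 \left(-1\right) + 446\right)\right) - 58156 = \left(\left(-266 - 290\right) + \left(-4 + 446\right)\right) - 58156 = \left(-556 + 442\right) - 58156 = -114 - 58156 = -58270$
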